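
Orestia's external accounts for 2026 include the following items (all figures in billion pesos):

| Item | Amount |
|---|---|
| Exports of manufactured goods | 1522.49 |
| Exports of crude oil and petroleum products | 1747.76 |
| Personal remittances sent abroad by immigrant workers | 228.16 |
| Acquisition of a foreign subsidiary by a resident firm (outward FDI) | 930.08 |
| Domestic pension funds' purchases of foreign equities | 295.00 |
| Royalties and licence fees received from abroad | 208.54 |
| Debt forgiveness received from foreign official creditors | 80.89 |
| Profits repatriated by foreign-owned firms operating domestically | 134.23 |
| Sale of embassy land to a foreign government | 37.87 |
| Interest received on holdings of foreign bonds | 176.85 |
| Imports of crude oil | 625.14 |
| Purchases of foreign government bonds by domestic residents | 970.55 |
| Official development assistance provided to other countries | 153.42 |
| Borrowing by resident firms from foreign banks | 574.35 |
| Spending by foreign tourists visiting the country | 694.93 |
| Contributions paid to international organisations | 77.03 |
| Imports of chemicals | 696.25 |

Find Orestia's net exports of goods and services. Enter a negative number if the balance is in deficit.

2852.33

Goods: 1522.49 - 625.14 - 696.25 + 1747.76 = 1948.86
Services: 208.54 + 694.93 = 903.47
Trade balance = 1948.86 + 903.47 = 2852.33
(Excluded from the trade balance — secondary income: personal remittances sent abroad by immigrant workers 228.16, official development assistance provided to other countries 153.42, contributions paid to international organisations 77.03; financial account: acquisition of a foreign subsidiary by a resident firm (outward FDI) 930.08, domestic pension funds' purchases of foreign equities 295.00, purchases of foreign government bonds by domestic residents 970.55, borrowing by resident firms from foreign banks 574.35; capital account: debt forgiveness received from foreign official creditors 80.89, sale of embassy land to a foreign government 37.87; primary income: profits repatriated by foreign-owned firms operating domestically 134.23, interest received on holdings of foreign bonds 176.85.)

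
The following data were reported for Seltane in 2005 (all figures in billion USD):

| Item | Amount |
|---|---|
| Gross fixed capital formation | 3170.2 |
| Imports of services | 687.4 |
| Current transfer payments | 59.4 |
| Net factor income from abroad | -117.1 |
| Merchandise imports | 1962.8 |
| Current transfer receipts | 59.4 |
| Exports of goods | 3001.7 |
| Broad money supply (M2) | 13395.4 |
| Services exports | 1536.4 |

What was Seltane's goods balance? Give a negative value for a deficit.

Goods balance = 3001.7 - 1962.8 = 1038.9

1038.9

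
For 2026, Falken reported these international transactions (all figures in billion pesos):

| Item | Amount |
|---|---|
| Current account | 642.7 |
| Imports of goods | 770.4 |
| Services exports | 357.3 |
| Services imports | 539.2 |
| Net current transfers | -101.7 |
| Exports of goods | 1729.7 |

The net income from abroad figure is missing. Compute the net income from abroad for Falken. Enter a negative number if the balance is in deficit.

Current account = goods balance + services balance + net primary income + net secondary income
Sum of the known components = 675.7
Net income from abroad = CA - (known components) = 642.7 - 675.7 = -33.0

-33.0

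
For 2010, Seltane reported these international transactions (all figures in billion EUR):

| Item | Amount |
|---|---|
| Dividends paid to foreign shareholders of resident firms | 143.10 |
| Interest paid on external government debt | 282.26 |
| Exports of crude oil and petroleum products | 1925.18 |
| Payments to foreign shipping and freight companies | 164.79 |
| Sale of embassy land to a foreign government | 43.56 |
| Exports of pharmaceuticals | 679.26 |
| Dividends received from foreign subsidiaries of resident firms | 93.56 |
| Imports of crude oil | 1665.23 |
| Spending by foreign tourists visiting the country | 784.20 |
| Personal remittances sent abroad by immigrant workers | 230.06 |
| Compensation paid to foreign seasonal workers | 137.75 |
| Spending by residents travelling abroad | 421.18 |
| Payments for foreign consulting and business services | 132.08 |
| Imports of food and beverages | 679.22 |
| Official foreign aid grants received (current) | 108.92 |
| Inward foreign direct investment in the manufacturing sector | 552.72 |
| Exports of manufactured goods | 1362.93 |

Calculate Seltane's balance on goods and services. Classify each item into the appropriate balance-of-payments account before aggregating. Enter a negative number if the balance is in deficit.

1689.07

Goods: -1665.23 + 1362.93 + 1925.18 - 679.22 + 679.26 = 1622.92
Services: -164.79 + 784.20 - 132.08 - 421.18 = 66.15
Trade balance = 1622.92 + 66.15 = 1689.07
(Excluded from the trade balance — primary income: dividends paid to foreign shareholders of resident firms 143.10, interest paid on external government debt 282.26, dividends received from foreign subsidiaries of resident firms 93.56, compensation paid to foreign seasonal workers 137.75; capital account: sale of embassy land to a foreign government 43.56; secondary income: personal remittances sent abroad by immigrant workers 230.06, official foreign aid grants received (current) 108.92; financial account: inward foreign direct investment in the manufacturing sector 552.72.)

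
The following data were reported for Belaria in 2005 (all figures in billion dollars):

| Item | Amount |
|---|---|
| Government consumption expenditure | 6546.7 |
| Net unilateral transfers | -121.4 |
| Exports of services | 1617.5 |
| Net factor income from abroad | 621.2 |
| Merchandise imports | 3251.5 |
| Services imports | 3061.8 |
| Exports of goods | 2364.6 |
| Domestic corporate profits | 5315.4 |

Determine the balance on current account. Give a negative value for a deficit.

Goods balance = 2364.6 - 3251.5 = -886.9
Services balance = 1617.5 - 3061.8 = -1444.3
Trade balance (goods + services) = -886.9 + (-1444.3) = -2331.2
Net primary income = 621.2
Net secondary income = -121.4
Current account = -2331.2 + 621.2 + (-121.4) = -1831.4

-1831.4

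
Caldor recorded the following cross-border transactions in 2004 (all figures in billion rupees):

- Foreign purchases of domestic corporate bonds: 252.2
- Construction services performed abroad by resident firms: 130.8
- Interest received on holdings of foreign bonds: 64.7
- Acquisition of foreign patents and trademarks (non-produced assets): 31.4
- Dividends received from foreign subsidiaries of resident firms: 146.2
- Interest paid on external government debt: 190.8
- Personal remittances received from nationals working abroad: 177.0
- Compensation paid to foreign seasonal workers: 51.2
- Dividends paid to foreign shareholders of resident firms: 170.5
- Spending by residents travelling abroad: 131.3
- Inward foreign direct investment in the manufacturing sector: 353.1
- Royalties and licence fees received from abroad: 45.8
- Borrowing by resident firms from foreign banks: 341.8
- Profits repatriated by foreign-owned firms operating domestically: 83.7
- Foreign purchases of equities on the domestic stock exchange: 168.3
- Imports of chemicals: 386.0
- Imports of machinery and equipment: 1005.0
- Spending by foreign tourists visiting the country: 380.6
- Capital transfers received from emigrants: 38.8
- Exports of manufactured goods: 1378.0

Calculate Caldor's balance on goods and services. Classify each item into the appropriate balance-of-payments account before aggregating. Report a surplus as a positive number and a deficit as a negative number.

Goods: 1378.0 - 1005.0 - 386.0 = -13.0
Services: -131.3 + 45.8 + 380.6 + 130.8 = 425.9
Trade balance = -13.0 + 425.9 = 412.9
(Excluded from the trade balance — financial account: foreign purchases of domestic corporate bonds 252.2, inward foreign direct investment in the manufacturing sector 353.1, borrowing by resident firms from foreign banks 341.8, foreign purchases of equities on the domestic stock exchange 168.3; primary income: interest received on holdings of foreign bonds 64.7, dividends received from foreign subsidiaries of resident firms 146.2, interest paid on external government debt 190.8, compensation paid to foreign seasonal workers 51.2, dividends paid to foreign shareholders of resident firms 170.5, profits repatriated by foreign-owned firms operating domestically 83.7; capital account: acquisition of foreign patents and trademarks (non-produced assets) 31.4, capital transfers received from emigrants 38.8; secondary income: personal remittances received from nationals working abroad 177.0.)

412.9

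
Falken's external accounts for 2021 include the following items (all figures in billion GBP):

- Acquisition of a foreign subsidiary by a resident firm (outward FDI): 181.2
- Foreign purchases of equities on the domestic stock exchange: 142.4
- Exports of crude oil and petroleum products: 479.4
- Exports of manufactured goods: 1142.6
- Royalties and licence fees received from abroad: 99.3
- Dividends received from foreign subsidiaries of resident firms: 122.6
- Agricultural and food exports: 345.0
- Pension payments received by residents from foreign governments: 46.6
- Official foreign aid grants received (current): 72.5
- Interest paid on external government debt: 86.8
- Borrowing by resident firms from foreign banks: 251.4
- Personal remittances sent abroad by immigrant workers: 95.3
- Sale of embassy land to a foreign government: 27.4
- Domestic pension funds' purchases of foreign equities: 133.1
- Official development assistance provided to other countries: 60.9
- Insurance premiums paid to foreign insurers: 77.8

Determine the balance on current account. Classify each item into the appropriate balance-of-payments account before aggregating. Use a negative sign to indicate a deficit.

1987.2

Goods: 1142.6 + 479.4 + 345.0 = 1967.0
Services: -77.8 + 99.3 = 21.5
Primary income: -86.8 + 122.6 = 35.8
Secondary income: 72.5 - 60.9 + 46.6 - 95.3 = -37.1
Current account = 1967.0 + 21.5 + 35.8 + (-37.1) = 1987.2
(Excluded from the current account — financial account: acquisition of a foreign subsidiary by a resident firm (outward FDI) 181.2, foreign purchases of equities on the domestic stock exchange 142.4, borrowing by resident firms from foreign banks 251.4, domestic pension funds' purchases of foreign equities 133.1; capital account: sale of embassy land to a foreign government 27.4.)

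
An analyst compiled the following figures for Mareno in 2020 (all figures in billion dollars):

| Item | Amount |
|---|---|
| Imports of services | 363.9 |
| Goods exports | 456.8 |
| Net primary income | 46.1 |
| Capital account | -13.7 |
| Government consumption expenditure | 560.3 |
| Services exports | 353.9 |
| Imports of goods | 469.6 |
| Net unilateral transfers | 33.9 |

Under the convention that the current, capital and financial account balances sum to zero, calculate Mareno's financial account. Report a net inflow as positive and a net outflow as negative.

Goods balance = 456.8 - 469.6 = -12.8
Services balance = 353.9 - 363.9 = -10.0
Trade balance (goods + services) = -12.8 + (-10.0) = -22.8
Net primary income = 46.1
Net secondary income = 33.9
Current account = -22.8 + 46.1 + 33.9 = 57.2
Financial account = -(57.2 + (-13.7)) = -43.5

-43.5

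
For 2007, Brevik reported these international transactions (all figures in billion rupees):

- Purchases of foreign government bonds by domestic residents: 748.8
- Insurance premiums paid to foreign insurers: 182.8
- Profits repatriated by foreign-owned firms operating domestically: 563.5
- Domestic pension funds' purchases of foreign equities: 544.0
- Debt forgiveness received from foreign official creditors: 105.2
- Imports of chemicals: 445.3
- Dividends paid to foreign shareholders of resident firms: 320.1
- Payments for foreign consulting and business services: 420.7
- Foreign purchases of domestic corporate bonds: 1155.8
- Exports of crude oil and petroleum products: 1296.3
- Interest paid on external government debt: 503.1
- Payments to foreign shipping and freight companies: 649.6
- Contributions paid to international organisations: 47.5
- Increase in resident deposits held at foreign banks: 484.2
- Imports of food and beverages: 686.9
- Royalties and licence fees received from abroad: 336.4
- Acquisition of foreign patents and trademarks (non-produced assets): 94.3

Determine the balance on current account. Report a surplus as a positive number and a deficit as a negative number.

-2186.8

Goods: -445.3 + 1296.3 - 686.9 = 164.1
Services: -182.8 + 336.4 - 649.6 - 420.7 = -916.7
Primary income: -503.1 - 320.1 - 563.5 = -1386.7
Secondary income: -47.5
Current account = 164.1 + (-916.7) + (-1386.7) + (-47.5) = -2186.8
(Excluded from the current account — financial account: purchases of foreign government bonds by domestic residents 748.8, domestic pension funds' purchases of foreign equities 544.0, foreign purchases of domestic corporate bonds 1155.8, increase in resident deposits held at foreign banks 484.2; capital account: debt forgiveness received from foreign official creditors 105.2, acquisition of foreign patents and trademarks (non-produced assets) 94.3.)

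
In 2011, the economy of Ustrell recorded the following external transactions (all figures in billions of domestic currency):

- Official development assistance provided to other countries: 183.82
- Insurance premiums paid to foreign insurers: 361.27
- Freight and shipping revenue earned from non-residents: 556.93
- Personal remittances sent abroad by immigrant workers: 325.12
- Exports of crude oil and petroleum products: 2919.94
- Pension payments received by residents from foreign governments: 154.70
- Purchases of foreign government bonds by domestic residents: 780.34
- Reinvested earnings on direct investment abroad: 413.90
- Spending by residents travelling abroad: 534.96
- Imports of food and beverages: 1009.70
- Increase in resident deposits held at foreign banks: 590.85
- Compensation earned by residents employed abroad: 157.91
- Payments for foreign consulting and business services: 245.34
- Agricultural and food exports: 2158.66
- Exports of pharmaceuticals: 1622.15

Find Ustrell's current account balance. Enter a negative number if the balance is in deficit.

Goods: -1009.70 + 1622.15 + 2919.94 + 2158.66 = 5691.05
Services: 556.93 - 361.27 - 245.34 - 534.96 = -584.64
Primary income: 413.90 + 157.91 = 571.81
Secondary income: -325.12 + 154.70 - 183.82 = -354.24
Current account = 5691.05 + (-584.64) + 571.81 + (-354.24) = 5323.98
(Excluded from the current account — financial account: purchases of foreign government bonds by domestic residents 780.34, increase in resident deposits held at foreign banks 590.85.)

5323.98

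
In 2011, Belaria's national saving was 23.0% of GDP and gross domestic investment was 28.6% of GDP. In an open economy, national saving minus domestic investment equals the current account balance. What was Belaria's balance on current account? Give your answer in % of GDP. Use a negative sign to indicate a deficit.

-5.6

CA = S - I = 23.0 - 28.6 = -5.6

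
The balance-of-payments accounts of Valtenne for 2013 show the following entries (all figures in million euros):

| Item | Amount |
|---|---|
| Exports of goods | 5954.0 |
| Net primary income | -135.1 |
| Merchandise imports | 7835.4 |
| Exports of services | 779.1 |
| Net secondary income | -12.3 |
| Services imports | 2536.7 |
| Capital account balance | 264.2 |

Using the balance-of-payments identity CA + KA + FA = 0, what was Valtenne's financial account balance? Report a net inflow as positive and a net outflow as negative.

3522.2

Goods balance = 5954.0 - 7835.4 = -1881.4
Services balance = 779.1 - 2536.7 = -1757.6
Trade balance (goods + services) = -1881.4 + (-1757.6) = -3639.0
Net primary income = -135.1
Net secondary income = -12.3
Current account = -3639.0 + (-135.1) + (-12.3) = -3786.4
Financial account = -(-3786.4 + 264.2) = 3522.2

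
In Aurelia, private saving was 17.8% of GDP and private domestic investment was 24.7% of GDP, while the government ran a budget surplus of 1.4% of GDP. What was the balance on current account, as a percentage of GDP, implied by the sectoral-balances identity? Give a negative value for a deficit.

-5.5

By the sectoral-balances identity, CA = (S_private - I) + (T - G).
Private balance = 17.8 - 24.7 = -6.9
Government balance (T - G) = 1.4
CA = -6.9 + 1.4 = -5.5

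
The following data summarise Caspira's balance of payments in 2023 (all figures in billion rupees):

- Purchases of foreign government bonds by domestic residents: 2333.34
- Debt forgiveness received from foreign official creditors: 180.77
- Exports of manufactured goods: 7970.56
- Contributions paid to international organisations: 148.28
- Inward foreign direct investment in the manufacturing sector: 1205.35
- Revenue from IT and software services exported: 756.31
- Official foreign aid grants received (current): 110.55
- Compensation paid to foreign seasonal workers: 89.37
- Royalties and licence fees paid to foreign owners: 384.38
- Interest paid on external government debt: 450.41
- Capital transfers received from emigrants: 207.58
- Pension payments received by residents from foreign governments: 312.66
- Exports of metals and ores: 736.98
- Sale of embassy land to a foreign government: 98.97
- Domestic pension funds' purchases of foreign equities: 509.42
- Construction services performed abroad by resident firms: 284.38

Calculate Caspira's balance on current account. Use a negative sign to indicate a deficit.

Goods: 7970.56 + 736.98 = 8707.54
Services: 284.38 + 756.31 - 384.38 = 656.31
Primary income: -89.37 - 450.41 = -539.78
Secondary income: 312.66 + 110.55 - 148.28 = 274.93
Current account = 8707.54 + 656.31 + (-539.78) + 274.93 = 9099.00
(Excluded from the current account — financial account: purchases of foreign government bonds by domestic residents 2333.34, inward foreign direct investment in the manufacturing sector 1205.35, domestic pension funds' purchases of foreign equities 509.42; capital account: debt forgiveness received from foreign official creditors 180.77, capital transfers received from emigrants 207.58, sale of embassy land to a foreign government 98.97.)

9099.00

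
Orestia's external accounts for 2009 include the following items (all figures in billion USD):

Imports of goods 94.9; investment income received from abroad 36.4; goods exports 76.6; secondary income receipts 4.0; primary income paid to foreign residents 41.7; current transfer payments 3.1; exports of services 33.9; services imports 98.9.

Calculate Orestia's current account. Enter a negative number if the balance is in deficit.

Goods balance = 76.6 - 94.9 = -18.3
Services balance = 33.9 - 98.9 = -65.0
Trade balance (goods + services) = -18.3 + (-65.0) = -83.3
Net primary income = 36.4 - 41.7 = -5.3
Net secondary income = 4.0 - 3.1 = 0.9
Current account = -83.3 + (-5.3) + 0.9 = -87.7

-87.7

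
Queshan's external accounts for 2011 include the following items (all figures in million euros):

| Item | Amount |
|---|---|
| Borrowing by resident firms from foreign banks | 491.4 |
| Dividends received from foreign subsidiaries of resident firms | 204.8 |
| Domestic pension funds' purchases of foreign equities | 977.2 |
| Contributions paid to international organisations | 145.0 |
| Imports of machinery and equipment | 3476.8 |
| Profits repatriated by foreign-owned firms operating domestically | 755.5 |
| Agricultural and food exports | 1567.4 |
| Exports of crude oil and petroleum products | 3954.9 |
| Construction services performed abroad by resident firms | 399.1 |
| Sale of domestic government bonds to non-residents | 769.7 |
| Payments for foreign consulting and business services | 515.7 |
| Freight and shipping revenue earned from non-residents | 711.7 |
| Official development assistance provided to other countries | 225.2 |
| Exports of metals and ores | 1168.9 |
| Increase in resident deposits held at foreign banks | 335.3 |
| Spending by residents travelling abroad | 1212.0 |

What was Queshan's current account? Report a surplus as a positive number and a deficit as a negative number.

1676.6

Goods: 1567.4 - 3476.8 + 1168.9 + 3954.9 = 3214.4
Services: 399.1 - 515.7 + 711.7 - 1212.0 = -616.9
Primary income: 204.8 - 755.5 = -550.7
Secondary income: -145.0 - 225.2 = -370.2
Current account = 3214.4 + (-616.9) + (-550.7) + (-370.2) = 1676.6
(Excluded from the current account — financial account: borrowing by resident firms from foreign banks 491.4, domestic pension funds' purchases of foreign equities 977.2, sale of domestic government bonds to non-residents 769.7, increase in resident deposits held at foreign banks 335.3.)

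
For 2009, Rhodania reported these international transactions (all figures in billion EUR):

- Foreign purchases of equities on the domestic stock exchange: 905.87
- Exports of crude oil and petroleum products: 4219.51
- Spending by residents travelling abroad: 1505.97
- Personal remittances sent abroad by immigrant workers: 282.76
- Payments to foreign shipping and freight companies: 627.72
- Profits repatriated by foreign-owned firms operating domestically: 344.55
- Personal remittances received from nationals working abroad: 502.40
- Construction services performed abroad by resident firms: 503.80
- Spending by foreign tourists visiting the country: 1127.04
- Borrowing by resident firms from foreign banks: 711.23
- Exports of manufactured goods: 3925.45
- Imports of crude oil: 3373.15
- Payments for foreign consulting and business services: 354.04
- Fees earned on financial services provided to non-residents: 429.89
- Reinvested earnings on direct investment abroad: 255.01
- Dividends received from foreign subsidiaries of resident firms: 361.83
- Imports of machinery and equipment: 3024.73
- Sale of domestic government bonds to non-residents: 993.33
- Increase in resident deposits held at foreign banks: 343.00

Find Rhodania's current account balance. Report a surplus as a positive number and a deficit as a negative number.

Goods: -3024.73 + 3925.45 + 4219.51 - 3373.15 = 1747.08
Services: 503.80 - 354.04 - 1505.97 - 627.72 + 429.89 + 1127.04 = -427.00
Primary income: 255.01 + 361.83 - 344.55 = 272.29
Secondary income: -282.76 + 502.40 = 219.64
Current account = 1747.08 + (-427.00) + 272.29 + 219.64 = 1812.01
(Excluded from the current account — financial account: foreign purchases of equities on the domestic stock exchange 905.87, borrowing by resident firms from foreign banks 711.23, sale of domestic government bonds to non-residents 993.33, increase in resident deposits held at foreign banks 343.00.)

1812.01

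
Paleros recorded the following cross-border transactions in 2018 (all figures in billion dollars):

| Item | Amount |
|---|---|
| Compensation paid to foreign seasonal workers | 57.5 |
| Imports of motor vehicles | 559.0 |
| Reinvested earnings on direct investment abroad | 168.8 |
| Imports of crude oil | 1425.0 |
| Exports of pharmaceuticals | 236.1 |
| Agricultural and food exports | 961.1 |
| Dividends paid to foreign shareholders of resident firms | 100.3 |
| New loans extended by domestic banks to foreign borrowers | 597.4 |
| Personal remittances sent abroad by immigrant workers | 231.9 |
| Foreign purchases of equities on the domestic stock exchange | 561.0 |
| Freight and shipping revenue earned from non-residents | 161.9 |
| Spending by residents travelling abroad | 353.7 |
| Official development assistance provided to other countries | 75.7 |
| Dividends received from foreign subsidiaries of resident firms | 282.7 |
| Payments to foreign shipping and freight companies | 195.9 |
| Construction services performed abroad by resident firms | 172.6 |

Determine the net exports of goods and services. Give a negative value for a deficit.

Goods: 961.1 - 559.0 + 236.1 - 1425.0 = -786.8
Services: 161.9 + 172.6 - 195.9 - 353.7 = -215.1
Trade balance = -786.8 + (-215.1) = -1001.9
(Excluded from the trade balance — primary income: compensation paid to foreign seasonal workers 57.5, reinvested earnings on direct investment abroad 168.8, dividends paid to foreign shareholders of resident firms 100.3, dividends received from foreign subsidiaries of resident firms 282.7; financial account: new loans extended by domestic banks to foreign borrowers 597.4, foreign purchases of equities on the domestic stock exchange 561.0; secondary income: personal remittances sent abroad by immigrant workers 231.9, official development assistance provided to other countries 75.7.)

-1001.9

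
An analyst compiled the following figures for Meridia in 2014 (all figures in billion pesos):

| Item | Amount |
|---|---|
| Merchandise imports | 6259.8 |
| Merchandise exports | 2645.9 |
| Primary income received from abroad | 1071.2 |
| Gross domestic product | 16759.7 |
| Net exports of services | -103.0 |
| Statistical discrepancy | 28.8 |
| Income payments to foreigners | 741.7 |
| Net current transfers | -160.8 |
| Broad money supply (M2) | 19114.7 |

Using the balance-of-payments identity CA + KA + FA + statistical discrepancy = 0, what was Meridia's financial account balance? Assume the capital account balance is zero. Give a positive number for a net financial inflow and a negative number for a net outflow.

Goods balance = 2645.9 - 6259.8 = -3613.9
Services balance = -103.0
Trade balance (goods + services) = -3613.9 + (-103.0) = -3716.9
Net primary income = 1071.2 - 741.7 = 329.5
Net secondary income = -160.8
Current account = -3716.9 + 329.5 + (-160.8) = -3548.2
Financial account = -(-3548.2 + 28.8) = 3519.4

3519.4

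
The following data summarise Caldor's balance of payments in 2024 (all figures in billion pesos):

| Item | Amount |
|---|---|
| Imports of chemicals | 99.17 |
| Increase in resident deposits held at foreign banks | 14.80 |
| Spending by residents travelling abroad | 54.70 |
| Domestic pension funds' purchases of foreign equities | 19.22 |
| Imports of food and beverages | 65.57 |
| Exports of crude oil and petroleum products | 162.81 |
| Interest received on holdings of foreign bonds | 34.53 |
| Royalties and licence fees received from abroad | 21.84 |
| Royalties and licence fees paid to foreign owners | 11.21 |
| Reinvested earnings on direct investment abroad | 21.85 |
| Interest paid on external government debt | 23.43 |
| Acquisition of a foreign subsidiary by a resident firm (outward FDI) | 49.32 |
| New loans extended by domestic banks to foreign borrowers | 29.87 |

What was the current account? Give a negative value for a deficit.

-13.05

Goods: 162.81 - 99.17 - 65.57 = -1.93
Services: 21.84 - 11.21 - 54.70 = -44.07
Primary income: 34.53 + 21.85 - 23.43 = 32.95
Current account = (-1.93) + (-44.07) + 32.95 = -13.05
(Excluded from the current account — financial account: increase in resident deposits held at foreign banks 14.80, domestic pension funds' purchases of foreign equities 19.22, acquisition of a foreign subsidiary by a resident firm (outward FDI) 49.32, new loans extended by domestic banks to foreign borrowers 29.87.)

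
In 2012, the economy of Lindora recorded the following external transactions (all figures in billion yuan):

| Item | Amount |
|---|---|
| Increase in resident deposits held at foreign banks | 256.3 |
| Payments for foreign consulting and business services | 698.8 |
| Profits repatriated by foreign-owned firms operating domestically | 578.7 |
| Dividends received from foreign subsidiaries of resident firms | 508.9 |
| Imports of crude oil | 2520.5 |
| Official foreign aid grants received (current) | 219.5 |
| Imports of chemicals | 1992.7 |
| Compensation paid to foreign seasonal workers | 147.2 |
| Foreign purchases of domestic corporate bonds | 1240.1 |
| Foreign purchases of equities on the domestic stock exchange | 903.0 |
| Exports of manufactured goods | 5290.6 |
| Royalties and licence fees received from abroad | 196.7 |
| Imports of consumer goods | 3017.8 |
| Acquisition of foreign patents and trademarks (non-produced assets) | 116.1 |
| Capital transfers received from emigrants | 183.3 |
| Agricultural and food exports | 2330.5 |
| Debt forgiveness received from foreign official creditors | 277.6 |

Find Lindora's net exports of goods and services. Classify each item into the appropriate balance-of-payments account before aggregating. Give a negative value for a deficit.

Goods: 5290.6 + 2330.5 - 1992.7 - 2520.5 - 3017.8 = 90.1
Services: -698.8 + 196.7 = -502.1
Trade balance = 90.1 + (-502.1) = -412.0
(Excluded from the trade balance — financial account: increase in resident deposits held at foreign banks 256.3, foreign purchases of domestic corporate bonds 1240.1, foreign purchases of equities on the domestic stock exchange 903.0; primary income: profits repatriated by foreign-owned firms operating domestically 578.7, dividends received from foreign subsidiaries of resident firms 508.9, compensation paid to foreign seasonal workers 147.2; secondary income: official foreign aid grants received (current) 219.5; capital account: acquisition of foreign patents and trademarks (non-produced assets) 116.1, capital transfers received from emigrants 183.3, debt forgiveness received from foreign official creditors 277.6.)

-412.0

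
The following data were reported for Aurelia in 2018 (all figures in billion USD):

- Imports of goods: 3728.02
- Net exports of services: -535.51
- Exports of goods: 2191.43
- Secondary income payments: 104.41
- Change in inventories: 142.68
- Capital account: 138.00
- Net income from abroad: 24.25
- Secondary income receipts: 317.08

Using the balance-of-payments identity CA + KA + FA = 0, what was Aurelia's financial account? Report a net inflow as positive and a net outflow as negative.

1697.18

Goods balance = 2191.43 - 3728.02 = -1536.59
Services balance = -535.51
Trade balance (goods + services) = -1536.59 + (-535.51) = -2072.10
Net primary income = 24.25
Net secondary income = 317.08 - 104.41 = 212.67
Current account = -2072.10 + 24.25 + 212.67 = -1835.18
Financial account = -(-1835.18 + 138.00) = 1697.18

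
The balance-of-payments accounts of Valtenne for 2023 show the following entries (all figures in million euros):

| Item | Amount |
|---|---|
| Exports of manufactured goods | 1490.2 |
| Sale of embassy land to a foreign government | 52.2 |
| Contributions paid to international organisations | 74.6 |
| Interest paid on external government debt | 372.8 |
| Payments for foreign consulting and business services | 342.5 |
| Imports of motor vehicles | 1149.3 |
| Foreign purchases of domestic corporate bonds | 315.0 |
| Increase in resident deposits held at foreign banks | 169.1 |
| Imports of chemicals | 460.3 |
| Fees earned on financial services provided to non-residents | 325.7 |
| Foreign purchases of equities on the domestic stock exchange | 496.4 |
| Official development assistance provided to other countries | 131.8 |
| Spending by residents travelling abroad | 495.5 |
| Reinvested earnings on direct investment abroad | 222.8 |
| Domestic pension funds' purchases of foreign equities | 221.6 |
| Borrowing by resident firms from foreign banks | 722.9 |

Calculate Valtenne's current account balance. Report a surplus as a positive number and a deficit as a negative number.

-988.1

Goods: 1490.2 - 1149.3 - 460.3 = -119.4
Services: 325.7 - 342.5 - 495.5 = -512.3
Primary income: -372.8 + 222.8 = -150.0
Secondary income: -74.6 - 131.8 = -206.4
Current account = (-119.4) + (-512.3) + (-150.0) + (-206.4) = -988.1
(Excluded from the current account — capital account: sale of embassy land to a foreign government 52.2; financial account: foreign purchases of domestic corporate bonds 315.0, increase in resident deposits held at foreign banks 169.1, foreign purchases of equities on the domestic stock exchange 496.4, domestic pension funds' purchases of foreign equities 221.6, borrowing by resident firms from foreign banks 722.9.)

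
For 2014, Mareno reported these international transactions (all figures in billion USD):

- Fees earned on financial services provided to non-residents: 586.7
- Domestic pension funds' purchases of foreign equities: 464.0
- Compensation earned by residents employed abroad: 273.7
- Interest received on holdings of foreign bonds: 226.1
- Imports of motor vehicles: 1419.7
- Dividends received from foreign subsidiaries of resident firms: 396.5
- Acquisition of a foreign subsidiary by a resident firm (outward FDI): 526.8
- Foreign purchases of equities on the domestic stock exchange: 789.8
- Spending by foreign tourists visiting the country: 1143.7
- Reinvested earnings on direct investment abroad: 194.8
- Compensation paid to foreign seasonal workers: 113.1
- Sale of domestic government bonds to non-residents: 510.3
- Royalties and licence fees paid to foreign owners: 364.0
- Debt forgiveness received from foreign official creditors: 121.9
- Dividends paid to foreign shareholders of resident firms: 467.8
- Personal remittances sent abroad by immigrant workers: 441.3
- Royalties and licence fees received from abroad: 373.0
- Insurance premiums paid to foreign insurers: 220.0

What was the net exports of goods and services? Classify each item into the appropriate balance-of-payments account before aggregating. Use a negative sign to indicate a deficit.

99.7

Goods: -1419.7
Services: -220.0 + 1143.7 + 373.0 + 586.7 - 364.0 = 1519.4
Trade balance = -1419.7 + 1519.4 = 99.7
(Excluded from the trade balance — financial account: domestic pension funds' purchases of foreign equities 464.0, acquisition of a foreign subsidiary by a resident firm (outward FDI) 526.8, foreign purchases of equities on the domestic stock exchange 789.8, sale of domestic government bonds to non-residents 510.3; primary income: compensation earned by residents employed abroad 273.7, interest received on holdings of foreign bonds 226.1, dividends received from foreign subsidiaries of resident firms 396.5, reinvested earnings on direct investment abroad 194.8, compensation paid to foreign seasonal workers 113.1, dividends paid to foreign shareholders of resident firms 467.8; capital account: debt forgiveness received from foreign official creditors 121.9; secondary income: personal remittances sent abroad by immigrant workers 441.3.)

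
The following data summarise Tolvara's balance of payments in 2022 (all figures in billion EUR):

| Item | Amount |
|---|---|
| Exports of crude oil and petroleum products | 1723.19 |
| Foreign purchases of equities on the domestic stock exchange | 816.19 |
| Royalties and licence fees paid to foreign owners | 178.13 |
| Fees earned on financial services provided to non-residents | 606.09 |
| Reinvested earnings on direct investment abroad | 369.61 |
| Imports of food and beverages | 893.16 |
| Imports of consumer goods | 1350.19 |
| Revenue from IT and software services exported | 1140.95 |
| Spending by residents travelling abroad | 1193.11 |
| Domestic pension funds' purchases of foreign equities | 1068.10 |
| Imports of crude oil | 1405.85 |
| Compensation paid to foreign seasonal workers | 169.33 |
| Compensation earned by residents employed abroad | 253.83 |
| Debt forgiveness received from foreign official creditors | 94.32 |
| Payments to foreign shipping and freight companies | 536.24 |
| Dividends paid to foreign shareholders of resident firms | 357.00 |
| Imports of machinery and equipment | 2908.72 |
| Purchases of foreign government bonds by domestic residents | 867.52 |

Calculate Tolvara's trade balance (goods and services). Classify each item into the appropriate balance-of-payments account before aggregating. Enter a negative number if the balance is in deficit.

-4995.17

Goods: -1350.19 - 893.16 + 1723.19 - 2908.72 - 1405.85 = -4834.73
Services: -1193.11 + 1140.95 - 178.13 - 536.24 + 606.09 = -160.44
Trade balance = -4834.73 + (-160.44) = -4995.17
(Excluded from the trade balance — financial account: foreign purchases of equities on the domestic stock exchange 816.19, domestic pension funds' purchases of foreign equities 1068.10, purchases of foreign government bonds by domestic residents 867.52; primary income: reinvested earnings on direct investment abroad 369.61, compensation paid to foreign seasonal workers 169.33, compensation earned by residents employed abroad 253.83, dividends paid to foreign shareholders of resident firms 357.00; capital account: debt forgiveness received from foreign official creditors 94.32.)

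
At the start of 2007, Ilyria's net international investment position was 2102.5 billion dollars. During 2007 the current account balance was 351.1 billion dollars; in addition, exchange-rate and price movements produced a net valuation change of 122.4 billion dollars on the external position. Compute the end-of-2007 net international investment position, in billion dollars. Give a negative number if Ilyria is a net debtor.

2576.0

Change in NIIP = current account + net valuation change = 351.1 + 122.4 = 473.5
End-of-year NIIP = 2102.5 + 473.5 = 2576.0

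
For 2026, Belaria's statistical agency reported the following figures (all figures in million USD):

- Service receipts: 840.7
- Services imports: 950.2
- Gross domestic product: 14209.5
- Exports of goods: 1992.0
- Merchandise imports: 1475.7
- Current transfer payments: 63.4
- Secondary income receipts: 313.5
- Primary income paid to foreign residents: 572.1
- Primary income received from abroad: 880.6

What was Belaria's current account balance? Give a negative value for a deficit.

965.4

Goods balance = 1992.0 - 1475.7 = 516.3
Services balance = 840.7 - 950.2 = -109.5
Trade balance (goods + services) = 516.3 + (-109.5) = 406.8
Net primary income = 880.6 - 572.1 = 308.5
Net secondary income = 313.5 - 63.4 = 250.1
Current account = 406.8 + 308.5 + 250.1 = 965.4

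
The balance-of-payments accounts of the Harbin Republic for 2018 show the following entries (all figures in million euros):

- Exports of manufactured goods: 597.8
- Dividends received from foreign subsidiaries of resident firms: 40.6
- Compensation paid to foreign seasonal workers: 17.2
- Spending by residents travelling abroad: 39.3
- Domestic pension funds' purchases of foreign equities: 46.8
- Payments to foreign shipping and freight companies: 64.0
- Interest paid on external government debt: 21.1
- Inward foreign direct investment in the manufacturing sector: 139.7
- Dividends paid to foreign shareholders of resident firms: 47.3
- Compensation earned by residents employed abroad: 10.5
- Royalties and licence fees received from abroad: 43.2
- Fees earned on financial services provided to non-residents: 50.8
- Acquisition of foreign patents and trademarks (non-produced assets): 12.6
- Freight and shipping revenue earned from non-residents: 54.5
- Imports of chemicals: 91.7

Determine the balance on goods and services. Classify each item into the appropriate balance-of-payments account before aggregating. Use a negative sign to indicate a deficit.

Goods: -91.7 + 597.8 = 506.1
Services: 43.2 + 50.8 - 64.0 + 54.5 - 39.3 = 45.2
Trade balance = 506.1 + 45.2 = 551.3
(Excluded from the trade balance — primary income: dividends received from foreign subsidiaries of resident firms 40.6, compensation paid to foreign seasonal workers 17.2, interest paid on external government debt 21.1, dividends paid to foreign shareholders of resident firms 47.3, compensation earned by residents employed abroad 10.5; financial account: domestic pension funds' purchases of foreign equities 46.8, inward foreign direct investment in the manufacturing sector 139.7; capital account: acquisition of foreign patents and trademarks (non-produced assets) 12.6.)

551.3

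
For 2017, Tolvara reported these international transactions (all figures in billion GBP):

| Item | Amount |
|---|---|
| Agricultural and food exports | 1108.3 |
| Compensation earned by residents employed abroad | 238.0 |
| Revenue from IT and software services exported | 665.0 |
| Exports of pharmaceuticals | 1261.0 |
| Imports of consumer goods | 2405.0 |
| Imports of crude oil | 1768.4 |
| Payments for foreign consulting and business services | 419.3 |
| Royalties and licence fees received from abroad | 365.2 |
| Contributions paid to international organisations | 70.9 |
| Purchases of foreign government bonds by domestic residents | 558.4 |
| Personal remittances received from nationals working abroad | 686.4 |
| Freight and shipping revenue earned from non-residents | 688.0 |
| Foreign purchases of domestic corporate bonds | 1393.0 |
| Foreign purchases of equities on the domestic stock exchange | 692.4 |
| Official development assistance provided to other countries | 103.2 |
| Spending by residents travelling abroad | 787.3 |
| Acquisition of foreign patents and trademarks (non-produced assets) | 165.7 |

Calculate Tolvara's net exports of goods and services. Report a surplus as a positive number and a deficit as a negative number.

Goods: 1108.3 - 1768.4 + 1261.0 - 2405.0 = -1804.1
Services: -787.3 + 688.0 + 665.0 + 365.2 - 419.3 = 511.6
Trade balance = -1804.1 + 511.6 = -1292.5
(Excluded from the trade balance — primary income: compensation earned by residents employed abroad 238.0; secondary income: contributions paid to international organisations 70.9, personal remittances received from nationals working abroad 686.4, official development assistance provided to other countries 103.2; financial account: purchases of foreign government bonds by domestic residents 558.4, foreign purchases of domestic corporate bonds 1393.0, foreign purchases of equities on the domestic stock exchange 692.4; capital account: acquisition of foreign patents and trademarks (non-produced assets) 165.7.)

-1292.5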